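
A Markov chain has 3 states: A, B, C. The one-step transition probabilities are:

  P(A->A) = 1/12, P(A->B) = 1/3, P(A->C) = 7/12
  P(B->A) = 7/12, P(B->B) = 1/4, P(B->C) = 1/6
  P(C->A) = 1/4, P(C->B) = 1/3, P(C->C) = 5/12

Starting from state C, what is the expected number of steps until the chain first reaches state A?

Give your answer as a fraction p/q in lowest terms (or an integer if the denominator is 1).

Answer: 156/55

Derivation:
Let h_i = expected steps to first reach A from state i.
Boundary: h_A = 0.
First-step equations for the other states:
  h_B = 1 + 7/12*h_A + 1/4*h_B + 1/6*h_C
  h_C = 1 + 1/4*h_A + 1/3*h_B + 5/12*h_C

Substituting h_A = 0 and rearranging gives the linear system (I - Q) h = 1:
  [3/4, -1/6] . (h_B, h_C) = 1
  [-1/3, 7/12] . (h_B, h_C) = 1

Solving yields:
  h_B = 108/55
  h_C = 156/55

Starting state is C, so the expected hitting time is h_C = 156/55.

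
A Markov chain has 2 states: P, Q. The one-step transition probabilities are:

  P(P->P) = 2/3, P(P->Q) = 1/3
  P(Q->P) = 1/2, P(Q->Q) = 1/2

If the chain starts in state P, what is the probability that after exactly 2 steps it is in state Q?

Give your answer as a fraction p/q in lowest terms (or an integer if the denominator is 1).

Answer: 7/18

Derivation:
Computing P^2 by repeated multiplication:
P^1 =
  P: [2/3, 1/3]
  Q: [1/2, 1/2]
P^2 =
  P: [11/18, 7/18]
  Q: [7/12, 5/12]

(P^2)[P -> Q] = 7/18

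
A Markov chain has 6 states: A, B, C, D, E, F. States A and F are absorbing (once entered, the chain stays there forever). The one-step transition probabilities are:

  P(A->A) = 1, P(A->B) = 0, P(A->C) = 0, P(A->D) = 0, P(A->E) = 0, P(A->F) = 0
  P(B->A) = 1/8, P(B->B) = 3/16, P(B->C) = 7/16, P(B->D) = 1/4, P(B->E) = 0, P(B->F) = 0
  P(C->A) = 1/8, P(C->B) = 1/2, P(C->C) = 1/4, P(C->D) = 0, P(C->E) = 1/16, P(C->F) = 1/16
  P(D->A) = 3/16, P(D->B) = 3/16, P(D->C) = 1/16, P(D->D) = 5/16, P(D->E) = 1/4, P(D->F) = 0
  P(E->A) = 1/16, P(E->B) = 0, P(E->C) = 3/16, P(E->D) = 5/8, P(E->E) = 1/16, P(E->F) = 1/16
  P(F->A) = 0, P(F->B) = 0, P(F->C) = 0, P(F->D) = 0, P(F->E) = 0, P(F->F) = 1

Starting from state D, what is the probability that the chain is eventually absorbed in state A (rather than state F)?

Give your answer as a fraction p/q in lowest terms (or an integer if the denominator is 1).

Answer: 7643/8743

Derivation:
Let a_i = P(absorbed in A | start in state i).
Boundary conditions: a_A = 1, a_F = 0.
For each transient state i, a_i = sum_j P(i->j) * a_j:
  a_B = 1/8*a_A + 3/16*a_B + 7/16*a_C + 1/4*a_D + 0*a_E + 0*a_F
  a_C = 1/8*a_A + 1/2*a_B + 1/4*a_C + 0*a_D + 1/16*a_E + 1/16*a_F
  a_D = 3/16*a_A + 3/16*a_B + 1/16*a_C + 5/16*a_D + 1/4*a_E + 0*a_F
  a_E = 1/16*a_A + 0*a_B + 3/16*a_C + 5/8*a_D + 1/16*a_E + 1/16*a_F

Substituting a_A = 1 and a_F = 0, rearrange to (I - Q) a = r where r[i] = P(i -> A):
  [13/16, -7/16, -1/4, 0] . (a_B, a_C, a_D, a_E) = 1/8
  [-1/2, 3/4, 0, -1/16] . (a_B, a_C, a_D, a_E) = 1/8
  [-3/16, -1/16, 11/16, -1/4] . (a_B, a_C, a_D, a_E) = 3/16
  [0, -3/16, -5/8, 15/16] . (a_B, a_C, a_D, a_E) = 1/16

Solving yields:
  a_B = 7487/8743
  a_C = 7039/8743
  a_D = 7643/8743
  a_E = 7086/8743

Starting state is D, so the absorption probability is a_D = 7643/8743.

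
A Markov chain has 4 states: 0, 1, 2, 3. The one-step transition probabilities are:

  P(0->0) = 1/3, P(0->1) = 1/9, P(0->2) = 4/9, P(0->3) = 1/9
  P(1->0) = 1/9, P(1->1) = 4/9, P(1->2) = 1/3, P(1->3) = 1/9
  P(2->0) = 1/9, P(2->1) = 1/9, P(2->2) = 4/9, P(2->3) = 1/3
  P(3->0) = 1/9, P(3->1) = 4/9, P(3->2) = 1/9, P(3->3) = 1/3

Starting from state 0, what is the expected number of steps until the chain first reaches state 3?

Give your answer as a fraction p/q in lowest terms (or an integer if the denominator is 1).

Answer: 243/50

Derivation:
Let h_i = expected steps to first reach 3 from state i.
Boundary: h_3 = 0.
First-step equations for the other states:
  h_0 = 1 + 1/3*h_0 + 1/9*h_1 + 4/9*h_2 + 1/9*h_3
  h_1 = 1 + 1/9*h_0 + 4/9*h_1 + 1/3*h_2 + 1/9*h_3
  h_2 = 1 + 1/9*h_0 + 1/9*h_1 + 4/9*h_2 + 1/3*h_3

Substituting h_3 = 0 and rearranging gives the linear system (I - Q) h = 1:
  [2/3, -1/9, -4/9] . (h_0, h_1, h_2) = 1
  [-1/9, 5/9, -1/3] . (h_0, h_1, h_2) = 1
  [-1/9, -1/9, 5/9] . (h_0, h_1, h_2) = 1

Solving yields:
  h_0 = 243/50
  h_1 = 126/25
  h_2 = 189/50

Starting state is 0, so the expected hitting time is h_0 = 243/50.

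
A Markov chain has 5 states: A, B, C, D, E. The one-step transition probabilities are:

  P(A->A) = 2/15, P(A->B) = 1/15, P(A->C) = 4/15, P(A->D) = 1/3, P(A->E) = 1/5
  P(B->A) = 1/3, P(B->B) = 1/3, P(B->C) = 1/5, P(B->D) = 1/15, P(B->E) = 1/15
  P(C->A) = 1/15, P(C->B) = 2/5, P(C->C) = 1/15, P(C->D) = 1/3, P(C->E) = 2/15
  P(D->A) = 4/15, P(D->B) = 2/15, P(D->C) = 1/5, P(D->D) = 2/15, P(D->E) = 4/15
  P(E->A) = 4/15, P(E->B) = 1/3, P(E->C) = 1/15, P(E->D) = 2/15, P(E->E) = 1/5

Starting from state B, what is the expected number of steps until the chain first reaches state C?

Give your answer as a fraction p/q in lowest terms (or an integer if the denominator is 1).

Answer: 12435/2449

Derivation:
Let h_i = expected steps to first reach C from state i.
Boundary: h_C = 0.
First-step equations for the other states:
  h_A = 1 + 2/15*h_A + 1/15*h_B + 4/15*h_C + 1/3*h_D + 1/5*h_E
  h_B = 1 + 1/3*h_A + 1/3*h_B + 1/5*h_C + 1/15*h_D + 1/15*h_E
  h_D = 1 + 4/15*h_A + 2/15*h_B + 1/5*h_C + 2/15*h_D + 4/15*h_E
  h_E = 1 + 4/15*h_A + 1/3*h_B + 1/15*h_C + 2/15*h_D + 1/5*h_E

Substituting h_C = 0 and rearranging gives the linear system (I - Q) h = 1:
  [13/15, -1/15, -1/3, -1/5] . (h_A, h_B, h_D, h_E) = 1
  [-1/3, 2/3, -1/15, -1/15] . (h_A, h_B, h_D, h_E) = 1
  [-4/15, -2/15, 13/15, -4/15] . (h_A, h_B, h_D, h_E) = 1
  [-4/15, -1/3, -2/15, 4/5] . (h_A, h_B, h_D, h_E) = 1

Solving yields:
  h_A = 48255/9796
  h_B = 12435/2449
  h_D = 12885/2449
  h_E = 57645/9796

Starting state is B, so the expected hitting time is h_B = 12435/2449.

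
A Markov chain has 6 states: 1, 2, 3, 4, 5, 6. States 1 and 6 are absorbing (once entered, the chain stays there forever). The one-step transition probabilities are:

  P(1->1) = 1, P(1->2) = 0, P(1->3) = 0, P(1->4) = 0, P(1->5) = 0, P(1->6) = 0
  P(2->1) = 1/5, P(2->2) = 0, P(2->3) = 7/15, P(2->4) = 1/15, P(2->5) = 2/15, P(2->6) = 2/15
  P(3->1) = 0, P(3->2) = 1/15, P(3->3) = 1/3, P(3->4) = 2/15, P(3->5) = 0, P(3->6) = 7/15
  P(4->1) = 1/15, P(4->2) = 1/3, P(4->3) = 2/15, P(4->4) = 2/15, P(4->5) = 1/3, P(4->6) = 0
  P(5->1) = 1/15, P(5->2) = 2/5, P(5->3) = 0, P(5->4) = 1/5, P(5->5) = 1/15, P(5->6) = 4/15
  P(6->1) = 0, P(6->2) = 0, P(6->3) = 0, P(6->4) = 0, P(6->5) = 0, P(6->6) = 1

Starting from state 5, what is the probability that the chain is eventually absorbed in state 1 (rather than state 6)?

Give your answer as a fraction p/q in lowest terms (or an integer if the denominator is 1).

Let a_i = P(absorbed in 1 | start in state i).
Boundary conditions: a_1 = 1, a_6 = 0.
For each transient state i, a_i = sum_j P(i->j) * a_j:
  a_2 = 1/5*a_1 + 0*a_2 + 7/15*a_3 + 1/15*a_4 + 2/15*a_5 + 2/15*a_6
  a_3 = 0*a_1 + 1/15*a_2 + 1/3*a_3 + 2/15*a_4 + 0*a_5 + 7/15*a_6
  a_4 = 1/15*a_1 + 1/3*a_2 + 2/15*a_3 + 2/15*a_4 + 1/3*a_5 + 0*a_6
  a_5 = 1/15*a_1 + 2/5*a_2 + 0*a_3 + 1/5*a_4 + 1/15*a_5 + 4/15*a_6

Substituting a_1 = 1 and a_6 = 0, rearrange to (I - Q) a = r where r[i] = P(i -> 1):
  [1, -7/15, -1/15, -2/15] . (a_2, a_3, a_4, a_5) = 1/5
  [-1/15, 2/3, -2/15, 0] . (a_2, a_3, a_4, a_5) = 0
  [-1/3, -2/15, 13/15, -1/3] . (a_2, a_3, a_4, a_5) = 1/15
  [-2/5, 0, -1/5, 14/15] . (a_2, a_3, a_4, a_5) = 1/15

Solving yields:
  a_2 = 1870/6263
  a_3 = 1718/18789
  a_4 = 5785/18789
  a_5 = 1662/6263

Starting state is 5, so the absorption probability is a_5 = 1662/6263.

Answer: 1662/6263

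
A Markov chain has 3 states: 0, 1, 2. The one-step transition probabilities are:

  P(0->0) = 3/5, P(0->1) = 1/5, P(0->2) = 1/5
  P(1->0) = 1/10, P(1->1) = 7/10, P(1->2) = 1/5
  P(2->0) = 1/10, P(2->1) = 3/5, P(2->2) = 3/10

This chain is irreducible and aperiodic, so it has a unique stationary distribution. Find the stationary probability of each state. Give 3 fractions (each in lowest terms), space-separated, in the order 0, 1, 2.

Answer: 1/5 26/45 2/9

Derivation:
The stationary distribution satisfies pi = pi * P, i.e.:
  pi_0 = 3/5*pi_0 + 1/10*pi_1 + 1/10*pi_2
  pi_1 = 1/5*pi_0 + 7/10*pi_1 + 3/5*pi_2
  pi_2 = 1/5*pi_0 + 1/5*pi_1 + 3/10*pi_2
with normalization: pi_0 + pi_1 + pi_2 = 1.

Using the first 2 balance equations plus normalization, the linear system A*pi = b is:
  [-2/5, 1/10, 1/10] . pi = 0
  [1/5, -3/10, 3/5] . pi = 0
  [1, 1, 1] . pi = 1

Solving yields:
  pi_0 = 1/5
  pi_1 = 26/45
  pi_2 = 2/9

Verification (pi * P):
  1/5*3/5 + 26/45*1/10 + 2/9*1/10 = 1/5 = pi_0  (ok)
  1/5*1/5 + 26/45*7/10 + 2/9*3/5 = 26/45 = pi_1  (ok)
  1/5*1/5 + 26/45*1/5 + 2/9*3/10 = 2/9 = pi_2  (ok)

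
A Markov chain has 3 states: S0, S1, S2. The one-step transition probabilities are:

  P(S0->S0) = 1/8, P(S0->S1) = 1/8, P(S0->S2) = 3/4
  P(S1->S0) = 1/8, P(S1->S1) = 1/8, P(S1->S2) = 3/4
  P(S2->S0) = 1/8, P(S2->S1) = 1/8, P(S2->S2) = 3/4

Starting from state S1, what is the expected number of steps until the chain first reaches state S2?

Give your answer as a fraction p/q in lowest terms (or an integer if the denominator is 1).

Let h_i = expected steps to first reach S2 from state i.
Boundary: h_S2 = 0.
First-step equations for the other states:
  h_S0 = 1 + 1/8*h_S0 + 1/8*h_S1 + 3/4*h_S2
  h_S1 = 1 + 1/8*h_S0 + 1/8*h_S1 + 3/4*h_S2

Substituting h_S2 = 0 and rearranging gives the linear system (I - Q) h = 1:
  [7/8, -1/8] . (h_S0, h_S1) = 1
  [-1/8, 7/8] . (h_S0, h_S1) = 1

Solving yields:
  h_S0 = 4/3
  h_S1 = 4/3

Starting state is S1, so the expected hitting time is h_S1 = 4/3.

Answer: 4/3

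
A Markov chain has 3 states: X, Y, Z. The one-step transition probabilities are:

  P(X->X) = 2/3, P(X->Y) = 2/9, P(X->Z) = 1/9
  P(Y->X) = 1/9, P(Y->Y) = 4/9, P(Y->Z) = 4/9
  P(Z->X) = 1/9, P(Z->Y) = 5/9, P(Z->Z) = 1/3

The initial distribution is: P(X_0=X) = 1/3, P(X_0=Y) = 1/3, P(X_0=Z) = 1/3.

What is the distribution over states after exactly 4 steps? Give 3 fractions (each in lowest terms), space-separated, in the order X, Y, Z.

Propagating the distribution step by step (d_{t+1} = d_t * P):
d_0 = (X=1/3, Y=1/3, Z=1/3)
  d_1[X] = 1/3*2/3 + 1/3*1/9 + 1/3*1/9 = 8/27
  d_1[Y] = 1/3*2/9 + 1/3*4/9 + 1/3*5/9 = 11/27
  d_1[Z] = 1/3*1/9 + 1/3*4/9 + 1/3*1/3 = 8/27
d_1 = (X=8/27, Y=11/27, Z=8/27)
  d_2[X] = 8/27*2/3 + 11/27*1/9 + 8/27*1/9 = 67/243
  d_2[Y] = 8/27*2/9 + 11/27*4/9 + 8/27*5/9 = 100/243
  d_2[Z] = 8/27*1/9 + 11/27*4/9 + 8/27*1/3 = 76/243
d_2 = (X=67/243, Y=100/243, Z=76/243)
  d_3[X] = 67/243*2/3 + 100/243*1/9 + 76/243*1/9 = 578/2187
  d_3[Y] = 67/243*2/9 + 100/243*4/9 + 76/243*5/9 = 914/2187
  d_3[Z] = 67/243*1/9 + 100/243*4/9 + 76/243*1/3 = 695/2187
d_3 = (X=578/2187, Y=914/2187, Z=695/2187)
  d_4[X] = 578/2187*2/3 + 914/2187*1/9 + 695/2187*1/9 = 5077/19683
  d_4[Y] = 578/2187*2/9 + 914/2187*4/9 + 695/2187*5/9 = 8287/19683
  d_4[Z] = 578/2187*1/9 + 914/2187*4/9 + 695/2187*1/3 = 6319/19683
d_4 = (X=5077/19683, Y=8287/19683, Z=6319/19683)

Answer: 5077/19683 8287/19683 6319/19683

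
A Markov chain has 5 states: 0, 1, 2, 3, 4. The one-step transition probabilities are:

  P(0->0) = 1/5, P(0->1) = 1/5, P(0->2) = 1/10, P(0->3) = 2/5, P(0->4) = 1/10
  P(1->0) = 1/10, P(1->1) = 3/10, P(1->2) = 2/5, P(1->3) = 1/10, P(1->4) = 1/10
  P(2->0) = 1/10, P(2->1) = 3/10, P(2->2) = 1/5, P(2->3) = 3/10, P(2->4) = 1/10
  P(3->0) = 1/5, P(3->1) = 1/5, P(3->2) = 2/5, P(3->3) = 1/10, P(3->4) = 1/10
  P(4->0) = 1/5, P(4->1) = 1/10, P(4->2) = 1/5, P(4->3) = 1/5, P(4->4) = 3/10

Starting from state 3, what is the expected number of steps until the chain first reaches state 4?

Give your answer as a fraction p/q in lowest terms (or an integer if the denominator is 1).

Answer: 10

Derivation:
Let h_i = expected steps to first reach 4 from state i.
Boundary: h_4 = 0.
First-step equations for the other states:
  h_0 = 1 + 1/5*h_0 + 1/5*h_1 + 1/10*h_2 + 2/5*h_3 + 1/10*h_4
  h_1 = 1 + 1/10*h_0 + 3/10*h_1 + 2/5*h_2 + 1/10*h_3 + 1/10*h_4
  h_2 = 1 + 1/10*h_0 + 3/10*h_1 + 1/5*h_2 + 3/10*h_3 + 1/10*h_4
  h_3 = 1 + 1/5*h_0 + 1/5*h_1 + 2/5*h_2 + 1/10*h_3 + 1/10*h_4

Substituting h_4 = 0 and rearranging gives the linear system (I - Q) h = 1:
  [4/5, -1/5, -1/10, -2/5] . (h_0, h_1, h_2, h_3) = 1
  [-1/10, 7/10, -2/5, -1/10] . (h_0, h_1, h_2, h_3) = 1
  [-1/10, -3/10, 4/5, -3/10] . (h_0, h_1, h_2, h_3) = 1
  [-1/5, -1/5, -2/5, 9/10] . (h_0, h_1, h_2, h_3) = 1

Solving yields:
  h_0 = 10
  h_1 = 10
  h_2 = 10
  h_3 = 10

Starting state is 3, so the expected hitting time is h_3 = 10.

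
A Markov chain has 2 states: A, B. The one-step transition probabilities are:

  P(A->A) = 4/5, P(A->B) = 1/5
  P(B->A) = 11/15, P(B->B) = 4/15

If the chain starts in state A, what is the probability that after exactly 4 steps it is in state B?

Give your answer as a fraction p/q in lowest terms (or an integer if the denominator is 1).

Computing P^4 by repeated multiplication:
P^1 =
  A: [4/5, 1/5]
  B: [11/15, 4/15]
P^2 =
  A: [59/75, 16/75]
  B: [176/225, 49/225]
P^3 =
  A: [884/1125, 241/1125]
  B: [2651/3375, 724/3375]
P^4 =
  A: [13259/16875, 3616/16875]
  B: [39776/50625, 10849/50625]

(P^4)[A -> B] = 3616/16875

Answer: 3616/16875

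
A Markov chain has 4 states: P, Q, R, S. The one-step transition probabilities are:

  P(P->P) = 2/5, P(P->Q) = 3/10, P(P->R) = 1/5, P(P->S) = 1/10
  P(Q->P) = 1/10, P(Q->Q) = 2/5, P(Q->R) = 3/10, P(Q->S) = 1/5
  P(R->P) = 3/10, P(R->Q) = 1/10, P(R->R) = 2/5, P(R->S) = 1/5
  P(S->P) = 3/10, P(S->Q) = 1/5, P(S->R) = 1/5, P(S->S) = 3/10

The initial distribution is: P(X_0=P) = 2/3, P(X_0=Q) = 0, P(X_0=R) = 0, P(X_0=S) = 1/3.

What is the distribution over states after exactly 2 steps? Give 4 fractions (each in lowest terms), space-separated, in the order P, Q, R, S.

Answer: 17/60 27/100 4/15 9/50

Derivation:
Propagating the distribution step by step (d_{t+1} = d_t * P):
d_0 = (P=2/3, Q=0, R=0, S=1/3)
  d_1[P] = 2/3*2/5 + 0*1/10 + 0*3/10 + 1/3*3/10 = 11/30
  d_1[Q] = 2/3*3/10 + 0*2/5 + 0*1/10 + 1/3*1/5 = 4/15
  d_1[R] = 2/3*1/5 + 0*3/10 + 0*2/5 + 1/3*1/5 = 1/5
  d_1[S] = 2/3*1/10 + 0*1/5 + 0*1/5 + 1/3*3/10 = 1/6
d_1 = (P=11/30, Q=4/15, R=1/5, S=1/6)
  d_2[P] = 11/30*2/5 + 4/15*1/10 + 1/5*3/10 + 1/6*3/10 = 17/60
  d_2[Q] = 11/30*3/10 + 4/15*2/5 + 1/5*1/10 + 1/6*1/5 = 27/100
  d_2[R] = 11/30*1/5 + 4/15*3/10 + 1/5*2/5 + 1/6*1/5 = 4/15
  d_2[S] = 11/30*1/10 + 4/15*1/5 + 1/5*1/5 + 1/6*3/10 = 9/50
d_2 = (P=17/60, Q=27/100, R=4/15, S=9/50)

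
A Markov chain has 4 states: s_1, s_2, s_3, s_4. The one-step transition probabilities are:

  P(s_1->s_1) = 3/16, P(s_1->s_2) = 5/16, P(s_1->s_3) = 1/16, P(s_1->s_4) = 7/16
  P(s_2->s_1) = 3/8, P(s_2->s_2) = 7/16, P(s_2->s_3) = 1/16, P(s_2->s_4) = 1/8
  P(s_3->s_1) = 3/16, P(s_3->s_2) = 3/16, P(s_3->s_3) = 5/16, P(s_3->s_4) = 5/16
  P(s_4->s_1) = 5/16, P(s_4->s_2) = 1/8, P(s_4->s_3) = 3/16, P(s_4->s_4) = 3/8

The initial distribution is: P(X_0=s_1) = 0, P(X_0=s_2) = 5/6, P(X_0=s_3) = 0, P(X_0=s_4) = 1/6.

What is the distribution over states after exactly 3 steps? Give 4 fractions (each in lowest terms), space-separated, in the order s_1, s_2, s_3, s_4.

Propagating the distribution step by step (d_{t+1} = d_t * P):
d_0 = (s_1=0, s_2=5/6, s_3=0, s_4=1/6)
  d_1[s_1] = 0*3/16 + 5/6*3/8 + 0*3/16 + 1/6*5/16 = 35/96
  d_1[s_2] = 0*5/16 + 5/6*7/16 + 0*3/16 + 1/6*1/8 = 37/96
  d_1[s_3] = 0*1/16 + 5/6*1/16 + 0*5/16 + 1/6*3/16 = 1/12
  d_1[s_4] = 0*7/16 + 5/6*1/8 + 0*5/16 + 1/6*3/8 = 1/6
d_1 = (s_1=35/96, s_2=37/96, s_3=1/12, s_4=1/6)
  d_2[s_1] = 35/96*3/16 + 37/96*3/8 + 1/12*3/16 + 1/6*5/16 = 431/1536
  d_2[s_2] = 35/96*5/16 + 37/96*7/16 + 1/12*3/16 + 1/6*1/8 = 245/768
  d_2[s_3] = 35/96*1/16 + 37/96*1/16 + 1/12*5/16 + 1/6*3/16 = 5/48
  d_2[s_4] = 35/96*7/16 + 37/96*1/8 + 1/12*5/16 + 1/6*3/8 = 455/1536
d_2 = (s_1=431/1536, s_2=245/768, s_3=5/48, s_4=455/1536)
  d_3[s_1] = 431/1536*3/16 + 245/768*3/8 + 5/48*3/16 + 455/1536*5/16 = 1747/6144
  d_3[s_2] = 431/1536*5/16 + 245/768*7/16 + 5/48*3/16 + 455/1536*1/8 = 2325/8192
  d_3[s_3] = 431/1536*1/16 + 245/768*1/16 + 5/48*5/16 + 455/1536*3/16 = 1543/12288
  d_3[s_4] = 431/1536*7/16 + 245/768*1/8 + 5/48*5/16 + 455/1536*3/8 = 2509/8192
d_3 = (s_1=1747/6144, s_2=2325/8192, s_3=1543/12288, s_4=2509/8192)

Answer: 1747/6144 2325/8192 1543/12288 2509/8192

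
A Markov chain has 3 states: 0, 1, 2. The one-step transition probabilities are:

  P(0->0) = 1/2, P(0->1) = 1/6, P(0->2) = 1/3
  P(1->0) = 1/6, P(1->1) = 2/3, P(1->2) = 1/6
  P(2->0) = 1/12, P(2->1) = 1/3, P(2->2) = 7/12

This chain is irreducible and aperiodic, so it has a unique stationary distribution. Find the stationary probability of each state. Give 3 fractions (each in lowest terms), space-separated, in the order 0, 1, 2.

Answer: 6/29 13/29 10/29

Derivation:
The stationary distribution satisfies pi = pi * P, i.e.:
  pi_0 = 1/2*pi_0 + 1/6*pi_1 + 1/12*pi_2
  pi_1 = 1/6*pi_0 + 2/3*pi_1 + 1/3*pi_2
  pi_2 = 1/3*pi_0 + 1/6*pi_1 + 7/12*pi_2
with normalization: pi_0 + pi_1 + pi_2 = 1.

Using the first 2 balance equations plus normalization, the linear system A*pi = b is:
  [-1/2, 1/6, 1/12] . pi = 0
  [1/6, -1/3, 1/3] . pi = 0
  [1, 1, 1] . pi = 1

Solving yields:
  pi_0 = 6/29
  pi_1 = 13/29
  pi_2 = 10/29

Verification (pi * P):
  6/29*1/2 + 13/29*1/6 + 10/29*1/12 = 6/29 = pi_0  (ok)
  6/29*1/6 + 13/29*2/3 + 10/29*1/3 = 13/29 = pi_1  (ok)
  6/29*1/3 + 13/29*1/6 + 10/29*7/12 = 10/29 = pi_2  (ok)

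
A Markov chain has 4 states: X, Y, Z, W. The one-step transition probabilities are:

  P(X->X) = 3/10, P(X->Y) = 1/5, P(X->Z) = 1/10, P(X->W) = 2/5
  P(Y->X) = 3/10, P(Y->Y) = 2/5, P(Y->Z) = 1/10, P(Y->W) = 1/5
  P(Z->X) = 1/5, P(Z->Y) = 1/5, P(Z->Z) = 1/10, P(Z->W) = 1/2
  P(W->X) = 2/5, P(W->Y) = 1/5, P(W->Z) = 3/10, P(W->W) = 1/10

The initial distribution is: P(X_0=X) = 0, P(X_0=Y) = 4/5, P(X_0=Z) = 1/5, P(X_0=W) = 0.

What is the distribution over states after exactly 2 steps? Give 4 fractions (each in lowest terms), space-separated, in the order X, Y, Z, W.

Answer: 79/250 34/125 19/125 13/50

Derivation:
Propagating the distribution step by step (d_{t+1} = d_t * P):
d_0 = (X=0, Y=4/5, Z=1/5, W=0)
  d_1[X] = 0*3/10 + 4/5*3/10 + 1/5*1/5 + 0*2/5 = 7/25
  d_1[Y] = 0*1/5 + 4/5*2/5 + 1/5*1/5 + 0*1/5 = 9/25
  d_1[Z] = 0*1/10 + 4/5*1/10 + 1/5*1/10 + 0*3/10 = 1/10
  d_1[W] = 0*2/5 + 4/5*1/5 + 1/5*1/2 + 0*1/10 = 13/50
d_1 = (X=7/25, Y=9/25, Z=1/10, W=13/50)
  d_2[X] = 7/25*3/10 + 9/25*3/10 + 1/10*1/5 + 13/50*2/5 = 79/250
  d_2[Y] = 7/25*1/5 + 9/25*2/5 + 1/10*1/5 + 13/50*1/5 = 34/125
  d_2[Z] = 7/25*1/10 + 9/25*1/10 + 1/10*1/10 + 13/50*3/10 = 19/125
  d_2[W] = 7/25*2/5 + 9/25*1/5 + 1/10*1/2 + 13/50*1/10 = 13/50
d_2 = (X=79/250, Y=34/125, Z=19/125, W=13/50)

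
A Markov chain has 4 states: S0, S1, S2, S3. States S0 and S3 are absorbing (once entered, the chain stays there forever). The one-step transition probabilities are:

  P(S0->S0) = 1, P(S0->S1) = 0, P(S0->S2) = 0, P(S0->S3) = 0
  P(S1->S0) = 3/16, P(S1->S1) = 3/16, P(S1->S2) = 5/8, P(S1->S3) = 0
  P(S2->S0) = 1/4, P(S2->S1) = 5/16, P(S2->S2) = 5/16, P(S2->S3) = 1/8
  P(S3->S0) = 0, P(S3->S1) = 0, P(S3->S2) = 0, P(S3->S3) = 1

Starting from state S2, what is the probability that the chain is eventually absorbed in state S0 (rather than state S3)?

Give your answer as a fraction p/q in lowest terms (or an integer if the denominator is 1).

Answer: 67/93

Derivation:
Let a_i = P(absorbed in S0 | start in state i).
Boundary conditions: a_S0 = 1, a_S3 = 0.
For each transient state i, a_i = sum_j P(i->j) * a_j:
  a_S1 = 3/16*a_S0 + 3/16*a_S1 + 5/8*a_S2 + 0*a_S3
  a_S2 = 1/4*a_S0 + 5/16*a_S1 + 5/16*a_S2 + 1/8*a_S3

Substituting a_S0 = 1 and a_S3 = 0, rearrange to (I - Q) a = r where r[i] = P(i -> S0):
  [13/16, -5/8] . (a_S1, a_S2) = 3/16
  [-5/16, 11/16] . (a_S1, a_S2) = 1/4

Solving yields:
  a_S1 = 73/93
  a_S2 = 67/93

Starting state is S2, so the absorption probability is a_S2 = 67/93.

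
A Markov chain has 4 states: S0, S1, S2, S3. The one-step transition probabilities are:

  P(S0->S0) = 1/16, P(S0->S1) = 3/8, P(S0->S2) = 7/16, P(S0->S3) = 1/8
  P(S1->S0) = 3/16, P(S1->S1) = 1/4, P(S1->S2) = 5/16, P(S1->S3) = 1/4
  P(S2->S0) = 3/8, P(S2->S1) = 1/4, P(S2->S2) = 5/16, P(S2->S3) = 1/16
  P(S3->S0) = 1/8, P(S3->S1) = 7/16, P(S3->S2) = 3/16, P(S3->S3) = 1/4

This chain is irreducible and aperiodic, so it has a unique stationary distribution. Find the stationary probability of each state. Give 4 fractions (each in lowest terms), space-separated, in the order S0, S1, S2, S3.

Answer: 131/622 191/622 99/311 51/311

Derivation:
The stationary distribution satisfies pi = pi * P, i.e.:
  pi_S0 = 1/16*pi_S0 + 3/16*pi_S1 + 3/8*pi_S2 + 1/8*pi_S3
  pi_S1 = 3/8*pi_S0 + 1/4*pi_S1 + 1/4*pi_S2 + 7/16*pi_S3
  pi_S2 = 7/16*pi_S0 + 5/16*pi_S1 + 5/16*pi_S2 + 3/16*pi_S3
  pi_S3 = 1/8*pi_S0 + 1/4*pi_S1 + 1/16*pi_S2 + 1/4*pi_S3
with normalization: pi_S0 + pi_S1 + pi_S2 + pi_S3 = 1.

Using the first 3 balance equations plus normalization, the linear system A*pi = b is:
  [-15/16, 3/16, 3/8, 1/8] . pi = 0
  [3/8, -3/4, 1/4, 7/16] . pi = 0
  [7/16, 5/16, -11/16, 3/16] . pi = 0
  [1, 1, 1, 1] . pi = 1

Solving yields:
  pi_S0 = 131/622
  pi_S1 = 191/622
  pi_S2 = 99/311
  pi_S3 = 51/311

Verification (pi * P):
  131/622*1/16 + 191/622*3/16 + 99/311*3/8 + 51/311*1/8 = 131/622 = pi_S0  (ok)
  131/622*3/8 + 191/622*1/4 + 99/311*1/4 + 51/311*7/16 = 191/622 = pi_S1  (ok)
  131/622*7/16 + 191/622*5/16 + 99/311*5/16 + 51/311*3/16 = 99/311 = pi_S2  (ok)
  131/622*1/8 + 191/622*1/4 + 99/311*1/16 + 51/311*1/4 = 51/311 = pi_S3  (ok)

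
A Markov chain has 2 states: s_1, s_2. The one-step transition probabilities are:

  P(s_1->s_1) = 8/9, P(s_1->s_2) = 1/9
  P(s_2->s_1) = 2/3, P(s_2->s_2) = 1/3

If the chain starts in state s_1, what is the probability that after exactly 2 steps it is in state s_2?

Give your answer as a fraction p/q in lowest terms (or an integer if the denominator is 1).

Answer: 11/81

Derivation:
Computing P^2 by repeated multiplication:
P^1 =
  s_1: [8/9, 1/9]
  s_2: [2/3, 1/3]
P^2 =
  s_1: [70/81, 11/81]
  s_2: [22/27, 5/27]

(P^2)[s_1 -> s_2] = 11/81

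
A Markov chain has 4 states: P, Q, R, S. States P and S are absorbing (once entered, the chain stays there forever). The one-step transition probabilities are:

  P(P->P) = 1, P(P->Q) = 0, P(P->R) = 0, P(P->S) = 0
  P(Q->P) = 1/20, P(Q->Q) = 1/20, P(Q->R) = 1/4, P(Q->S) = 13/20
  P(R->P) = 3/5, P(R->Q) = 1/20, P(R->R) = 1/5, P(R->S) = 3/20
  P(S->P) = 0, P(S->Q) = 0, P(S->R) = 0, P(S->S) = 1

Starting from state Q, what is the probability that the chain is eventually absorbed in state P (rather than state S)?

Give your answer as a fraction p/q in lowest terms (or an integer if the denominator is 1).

Answer: 76/299

Derivation:
Let a_i = P(absorbed in P | start in state i).
Boundary conditions: a_P = 1, a_S = 0.
For each transient state i, a_i = sum_j P(i->j) * a_j:
  a_Q = 1/20*a_P + 1/20*a_Q + 1/4*a_R + 13/20*a_S
  a_R = 3/5*a_P + 1/20*a_Q + 1/5*a_R + 3/20*a_S

Substituting a_P = 1 and a_S = 0, rearrange to (I - Q) a = r where r[i] = P(i -> P):
  [19/20, -1/4] . (a_Q, a_R) = 1/20
  [-1/20, 4/5] . (a_Q, a_R) = 3/5

Solving yields:
  a_Q = 76/299
  a_R = 229/299

Starting state is Q, so the absorption probability is a_Q = 76/299.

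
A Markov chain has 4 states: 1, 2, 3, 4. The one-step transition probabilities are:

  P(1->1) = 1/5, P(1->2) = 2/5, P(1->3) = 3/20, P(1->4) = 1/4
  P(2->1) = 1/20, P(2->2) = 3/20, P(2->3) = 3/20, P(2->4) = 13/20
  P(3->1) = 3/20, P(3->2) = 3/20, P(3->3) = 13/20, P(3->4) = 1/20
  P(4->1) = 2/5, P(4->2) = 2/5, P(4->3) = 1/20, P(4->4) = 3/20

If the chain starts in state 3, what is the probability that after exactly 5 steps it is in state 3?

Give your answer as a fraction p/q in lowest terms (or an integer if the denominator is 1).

Answer: 56237/200000

Derivation:
Computing P^5 by repeated multiplication:
P^1 =
  1: [1/5, 2/5, 3/20, 1/4]
  2: [1/20, 3/20, 3/20, 13/20]
  3: [3/20, 3/20, 13/20, 1/20]
  4: [2/5, 2/5, 1/20, 3/20]
P^2 =
  1: [73/400, 21/80, 1/5, 71/200]
  2: [3/10, 13/40, 4/25, 43/200]
  3: [31/200, 1/5, 47/100, 7/40]
  4: [67/400, 23/80, 4/25, 77/200]
P^3 =
  1: [1773/8000, 91/320, 429/2000, 559/2000]
  2: [149/800, 223/800, 417/2000, 653/2000]
  3: [363/2000, 93/400, 147/400, 437/2000]
  4: [1807/8000, 461/1600, 383/2000, 589/2000]
P^4 =
  1: [32403/160000, 8809/32000, 2293/10000, 2929/10000]
  2: [3409/16000, 4451/16000, 277/1250, 5743/20000]
  3: [3809/20000, 1/4, 3119/10000, 4953/20000]
  4: [32977/160000, 8963/32000, 2163/10000, 119/400]
P^5 =
  1: [658633/3200000, 175267/640000, 1471/6250, 22797/80000]
  2: [65479/320000, 88017/320000, 46417/200000, 3603/12500]
  3: [39287/200000, 10381/40000, 56237/200000, 52571/200000]
  4: [661347/3200000, 176577/640000, 571/2500, 115611/400000]

(P^5)[3 -> 3] = 56237/200000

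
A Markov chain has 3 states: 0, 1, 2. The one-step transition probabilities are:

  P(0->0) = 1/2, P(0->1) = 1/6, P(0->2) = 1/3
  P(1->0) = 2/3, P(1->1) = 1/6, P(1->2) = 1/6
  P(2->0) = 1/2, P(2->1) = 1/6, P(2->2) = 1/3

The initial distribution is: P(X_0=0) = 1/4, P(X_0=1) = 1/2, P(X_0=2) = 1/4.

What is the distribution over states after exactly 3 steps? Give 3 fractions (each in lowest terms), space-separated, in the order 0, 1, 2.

Answer: 19/36 1/6 11/36

Derivation:
Propagating the distribution step by step (d_{t+1} = d_t * P):
d_0 = (0=1/4, 1=1/2, 2=1/4)
  d_1[0] = 1/4*1/2 + 1/2*2/3 + 1/4*1/2 = 7/12
  d_1[1] = 1/4*1/6 + 1/2*1/6 + 1/4*1/6 = 1/6
  d_1[2] = 1/4*1/3 + 1/2*1/6 + 1/4*1/3 = 1/4
d_1 = (0=7/12, 1=1/6, 2=1/4)
  d_2[0] = 7/12*1/2 + 1/6*2/3 + 1/4*1/2 = 19/36
  d_2[1] = 7/12*1/6 + 1/6*1/6 + 1/4*1/6 = 1/6
  d_2[2] = 7/12*1/3 + 1/6*1/6 + 1/4*1/3 = 11/36
d_2 = (0=19/36, 1=1/6, 2=11/36)
  d_3[0] = 19/36*1/2 + 1/6*2/3 + 11/36*1/2 = 19/36
  d_3[1] = 19/36*1/6 + 1/6*1/6 + 11/36*1/6 = 1/6
  d_3[2] = 19/36*1/3 + 1/6*1/6 + 11/36*1/3 = 11/36
d_3 = (0=19/36, 1=1/6, 2=11/36)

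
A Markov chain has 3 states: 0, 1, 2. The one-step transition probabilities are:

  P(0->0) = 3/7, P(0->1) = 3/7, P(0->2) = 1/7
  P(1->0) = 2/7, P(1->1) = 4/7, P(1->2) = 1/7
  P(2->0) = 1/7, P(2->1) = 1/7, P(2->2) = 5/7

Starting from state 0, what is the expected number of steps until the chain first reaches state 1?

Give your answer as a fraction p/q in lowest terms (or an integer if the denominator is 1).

Answer: 3

Derivation:
Let h_i = expected steps to first reach 1 from state i.
Boundary: h_1 = 0.
First-step equations for the other states:
  h_0 = 1 + 3/7*h_0 + 3/7*h_1 + 1/7*h_2
  h_2 = 1 + 1/7*h_0 + 1/7*h_1 + 5/7*h_2

Substituting h_1 = 0 and rearranging gives the linear system (I - Q) h = 1:
  [4/7, -1/7] . (h_0, h_2) = 1
  [-1/7, 2/7] . (h_0, h_2) = 1

Solving yields:
  h_0 = 3
  h_2 = 5

Starting state is 0, so the expected hitting time is h_0 = 3.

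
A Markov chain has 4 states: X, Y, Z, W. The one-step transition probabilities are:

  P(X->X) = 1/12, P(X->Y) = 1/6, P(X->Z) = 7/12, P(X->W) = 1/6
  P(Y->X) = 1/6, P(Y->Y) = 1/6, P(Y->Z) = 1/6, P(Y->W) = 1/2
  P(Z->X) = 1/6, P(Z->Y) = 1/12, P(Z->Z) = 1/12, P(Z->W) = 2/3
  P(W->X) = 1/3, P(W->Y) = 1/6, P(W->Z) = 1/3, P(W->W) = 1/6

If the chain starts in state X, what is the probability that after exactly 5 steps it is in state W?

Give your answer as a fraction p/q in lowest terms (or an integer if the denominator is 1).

Computing P^5 by repeated multiplication:
P^1 =
  X: [1/12, 1/6, 7/12, 1/6]
  Y: [1/6, 1/6, 1/6, 1/2]
  Z: [1/6, 1/12, 1/12, 2/3]
  W: [1/3, 1/6, 1/3, 1/6]
P^2 =
  X: [3/16, 17/144, 13/72, 37/72]
  Y: [17/72, 11/72, 11/36, 11/36]
  Z: [19/72, 23/144, 49/144, 17/72]
  W: [1/6, 5/36, 11/36, 7/18]
P^3 =
  X: [409/1728, 131/864, 545/1728, 8/27]
  Y: [19/96, 61/432, 251/864, 10/27]
  Z: [53/288, 239/1728, 497/1728, 337/864]
  W: [47/216, 61/432, 119/432, 79/216]
P^4 =
  X: [1357/6912, 2911/20736, 1495/5184, 3887/10368]
  Y: [2197/10368, 1477/10368, 743/2592, 1861/5184]
  Z: [2243/10368, 2959/20736, 5897/20736, 3697/10368]
  W: [181/864, 745/5184, 1531/5184, 911/2592]
P^5 =
  X: [52949/248832, 8873/62208, 71395/248832, 22249/62208]
  Y: [2887/13824, 4441/31104, 36193/124416, 11119/31104]
  Z: [8629/41472, 35575/248832, 72793/248832, 44345/124416]
  W: [6463/31104, 8837/62208, 17911/62208, 11267/31104]

(P^5)[X -> W] = 22249/62208

Answer: 22249/62208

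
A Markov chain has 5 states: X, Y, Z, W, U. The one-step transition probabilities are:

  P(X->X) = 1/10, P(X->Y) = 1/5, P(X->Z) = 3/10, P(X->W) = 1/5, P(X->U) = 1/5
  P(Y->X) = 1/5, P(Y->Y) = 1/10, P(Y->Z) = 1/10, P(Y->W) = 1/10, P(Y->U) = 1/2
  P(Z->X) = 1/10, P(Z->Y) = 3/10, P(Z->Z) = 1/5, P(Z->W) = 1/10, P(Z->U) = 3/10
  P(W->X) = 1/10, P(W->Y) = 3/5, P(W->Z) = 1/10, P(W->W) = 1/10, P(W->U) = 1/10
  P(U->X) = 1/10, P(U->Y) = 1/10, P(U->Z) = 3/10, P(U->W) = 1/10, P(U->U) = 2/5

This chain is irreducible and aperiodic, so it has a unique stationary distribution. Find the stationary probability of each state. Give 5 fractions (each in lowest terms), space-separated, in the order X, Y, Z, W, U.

The stationary distribution satisfies pi = pi * P, i.e.:
  pi_X = 1/10*pi_X + 1/5*pi_Y + 1/10*pi_Z + 1/10*pi_W + 1/10*pi_U
  pi_Y = 1/5*pi_X + 1/10*pi_Y + 3/10*pi_Z + 3/5*pi_W + 1/10*pi_U
  pi_Z = 3/10*pi_X + 1/10*pi_Y + 1/5*pi_Z + 1/10*pi_W + 3/10*pi_U
  pi_W = 1/5*pi_X + 1/10*pi_Y + 1/10*pi_Z + 1/10*pi_W + 1/10*pi_U
  pi_U = 1/5*pi_X + 1/2*pi_Y + 3/10*pi_Z + 1/10*pi_W + 2/5*pi_U
with normalization: pi_X + pi_Y + pi_Z + pi_W + pi_U = 1.

Using the first 4 balance equations plus normalization, the linear system A*pi = b is:
  [-9/10, 1/5, 1/10, 1/10, 1/10] . pi = 0
  [1/5, -9/10, 3/10, 3/5, 1/10] . pi = 0
  [3/10, 1/10, -4/5, 1/10, 3/10] . pi = 0
  [1/5, 1/10, 1/10, -9/10, 1/10] . pi = 0
  [1, 1, 1, 1, 1] . pi = 1

Solving yields:
  pi_X = 1361/11239
  pi_Y = 2371/11239
  pi_Z = 2405/11239
  pi_W = 1260/11239
  pi_U = 3842/11239

Verification (pi * P):
  1361/11239*1/10 + 2371/11239*1/5 + 2405/11239*1/10 + 1260/11239*1/10 + 3842/11239*1/10 = 1361/11239 = pi_X  (ok)
  1361/11239*1/5 + 2371/11239*1/10 + 2405/11239*3/10 + 1260/11239*3/5 + 3842/11239*1/10 = 2371/11239 = pi_Y  (ok)
  1361/11239*3/10 + 2371/11239*1/10 + 2405/11239*1/5 + 1260/11239*1/10 + 3842/11239*3/10 = 2405/11239 = pi_Z  (ok)
  1361/11239*1/5 + 2371/11239*1/10 + 2405/11239*1/10 + 1260/11239*1/10 + 3842/11239*1/10 = 1260/11239 = pi_W  (ok)
  1361/11239*1/5 + 2371/11239*1/2 + 2405/11239*3/10 + 1260/11239*1/10 + 3842/11239*2/5 = 3842/11239 = pi_U  (ok)

Answer: 1361/11239 2371/11239 2405/11239 1260/11239 3842/11239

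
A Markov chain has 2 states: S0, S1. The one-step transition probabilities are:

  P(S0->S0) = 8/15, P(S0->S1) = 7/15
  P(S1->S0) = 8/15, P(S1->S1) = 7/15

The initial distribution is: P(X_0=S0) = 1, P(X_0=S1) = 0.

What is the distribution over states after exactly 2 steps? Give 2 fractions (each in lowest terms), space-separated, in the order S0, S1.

Answer: 8/15 7/15

Derivation:
Propagating the distribution step by step (d_{t+1} = d_t * P):
d_0 = (S0=1, S1=0)
  d_1[S0] = 1*8/15 + 0*8/15 = 8/15
  d_1[S1] = 1*7/15 + 0*7/15 = 7/15
d_1 = (S0=8/15, S1=7/15)
  d_2[S0] = 8/15*8/15 + 7/15*8/15 = 8/15
  d_2[S1] = 8/15*7/15 + 7/15*7/15 = 7/15
d_2 = (S0=8/15, S1=7/15)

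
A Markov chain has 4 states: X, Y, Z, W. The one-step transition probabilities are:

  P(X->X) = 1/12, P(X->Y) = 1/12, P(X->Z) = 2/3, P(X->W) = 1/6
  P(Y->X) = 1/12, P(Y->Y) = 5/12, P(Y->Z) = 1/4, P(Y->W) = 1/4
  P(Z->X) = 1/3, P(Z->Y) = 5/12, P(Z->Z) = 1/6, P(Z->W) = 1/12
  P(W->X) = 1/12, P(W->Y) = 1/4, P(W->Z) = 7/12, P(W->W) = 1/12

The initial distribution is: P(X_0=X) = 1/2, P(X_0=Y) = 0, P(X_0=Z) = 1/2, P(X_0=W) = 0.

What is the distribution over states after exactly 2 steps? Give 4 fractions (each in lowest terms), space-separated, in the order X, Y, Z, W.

Answer: 3/16 47/144 11/32 41/288

Derivation:
Propagating the distribution step by step (d_{t+1} = d_t * P):
d_0 = (X=1/2, Y=0, Z=1/2, W=0)
  d_1[X] = 1/2*1/12 + 0*1/12 + 1/2*1/3 + 0*1/12 = 5/24
  d_1[Y] = 1/2*1/12 + 0*5/12 + 1/2*5/12 + 0*1/4 = 1/4
  d_1[Z] = 1/2*2/3 + 0*1/4 + 1/2*1/6 + 0*7/12 = 5/12
  d_1[W] = 1/2*1/6 + 0*1/4 + 1/2*1/12 + 0*1/12 = 1/8
d_1 = (X=5/24, Y=1/4, Z=5/12, W=1/8)
  d_2[X] = 5/24*1/12 + 1/4*1/12 + 5/12*1/3 + 1/8*1/12 = 3/16
  d_2[Y] = 5/24*1/12 + 1/4*5/12 + 5/12*5/12 + 1/8*1/4 = 47/144
  d_2[Z] = 5/24*2/3 + 1/4*1/4 + 5/12*1/6 + 1/8*7/12 = 11/32
  d_2[W] = 5/24*1/6 + 1/4*1/4 + 5/12*1/12 + 1/8*1/12 = 41/288
d_2 = (X=3/16, Y=47/144, Z=11/32, W=41/288)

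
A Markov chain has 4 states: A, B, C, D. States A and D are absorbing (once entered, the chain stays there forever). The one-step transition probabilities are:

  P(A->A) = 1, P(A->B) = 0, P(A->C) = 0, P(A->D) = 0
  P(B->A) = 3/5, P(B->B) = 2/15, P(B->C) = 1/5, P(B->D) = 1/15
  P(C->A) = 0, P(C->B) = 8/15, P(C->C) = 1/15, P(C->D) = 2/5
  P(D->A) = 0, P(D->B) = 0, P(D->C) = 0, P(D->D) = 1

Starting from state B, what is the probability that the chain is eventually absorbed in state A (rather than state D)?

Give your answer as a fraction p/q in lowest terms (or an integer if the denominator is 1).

Let a_i = P(absorbed in A | start in state i).
Boundary conditions: a_A = 1, a_D = 0.
For each transient state i, a_i = sum_j P(i->j) * a_j:
  a_B = 3/5*a_A + 2/15*a_B + 1/5*a_C + 1/15*a_D
  a_C = 0*a_A + 8/15*a_B + 1/15*a_C + 2/5*a_D

Substituting a_A = 1 and a_D = 0, rearrange to (I - Q) a = r where r[i] = P(i -> A):
  [13/15, -1/5] . (a_B, a_C) = 3/5
  [-8/15, 14/15] . (a_B, a_C) = 0

Solving yields:
  a_B = 63/79
  a_C = 36/79

Starting state is B, so the absorption probability is a_B = 63/79.

Answer: 63/79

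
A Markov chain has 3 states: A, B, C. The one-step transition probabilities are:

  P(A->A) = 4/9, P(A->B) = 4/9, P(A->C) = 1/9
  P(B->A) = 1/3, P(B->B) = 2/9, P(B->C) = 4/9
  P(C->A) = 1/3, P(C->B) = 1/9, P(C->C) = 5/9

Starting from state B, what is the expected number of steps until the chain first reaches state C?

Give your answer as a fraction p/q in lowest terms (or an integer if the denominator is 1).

Answer: 72/23

Derivation:
Let h_i = expected steps to first reach C from state i.
Boundary: h_C = 0.
First-step equations for the other states:
  h_A = 1 + 4/9*h_A + 4/9*h_B + 1/9*h_C
  h_B = 1 + 1/3*h_A + 2/9*h_B + 4/9*h_C

Substituting h_C = 0 and rearranging gives the linear system (I - Q) h = 1:
  [5/9, -4/9] . (h_A, h_B) = 1
  [-1/3, 7/9] . (h_A, h_B) = 1

Solving yields:
  h_A = 99/23
  h_B = 72/23

Starting state is B, so the expected hitting time is h_B = 72/23.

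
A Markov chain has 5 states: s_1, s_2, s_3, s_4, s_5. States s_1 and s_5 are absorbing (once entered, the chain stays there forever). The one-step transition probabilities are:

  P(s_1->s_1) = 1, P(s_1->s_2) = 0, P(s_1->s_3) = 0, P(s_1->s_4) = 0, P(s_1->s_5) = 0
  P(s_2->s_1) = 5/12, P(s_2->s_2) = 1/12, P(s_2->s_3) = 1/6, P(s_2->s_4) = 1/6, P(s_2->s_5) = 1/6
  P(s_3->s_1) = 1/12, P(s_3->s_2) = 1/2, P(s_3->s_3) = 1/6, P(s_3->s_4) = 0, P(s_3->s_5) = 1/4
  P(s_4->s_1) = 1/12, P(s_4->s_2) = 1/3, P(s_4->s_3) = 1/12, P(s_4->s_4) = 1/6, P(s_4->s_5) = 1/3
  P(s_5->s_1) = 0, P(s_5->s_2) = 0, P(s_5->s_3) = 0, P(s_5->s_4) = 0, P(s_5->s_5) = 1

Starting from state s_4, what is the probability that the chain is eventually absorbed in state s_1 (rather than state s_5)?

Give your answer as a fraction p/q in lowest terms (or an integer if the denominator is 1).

Let a_i = P(absorbed in s_1 | start in state i).
Boundary conditions: a_s_1 = 1, a_s_5 = 0.
For each transient state i, a_i = sum_j P(i->j) * a_j:
  a_s_2 = 5/12*a_s_1 + 1/12*a_s_2 + 1/6*a_s_3 + 1/6*a_s_4 + 1/6*a_s_5
  a_s_3 = 1/12*a_s_1 + 1/2*a_s_2 + 1/6*a_s_3 + 0*a_s_4 + 1/4*a_s_5
  a_s_4 = 1/12*a_s_1 + 1/3*a_s_2 + 1/12*a_s_3 + 1/6*a_s_4 + 1/3*a_s_5

Substituting a_s_1 = 1 and a_s_5 = 0, rearrange to (I - Q) a = r where r[i] = P(i -> s_1):
  [11/12, -1/6, -1/6] . (a_s_2, a_s_3, a_s_4) = 5/12
  [-1/2, 5/6, 0] . (a_s_2, a_s_3, a_s_4) = 1/12
  [-1/3, -1/12, 5/6] . (a_s_2, a_s_3, a_s_4) = 1/12

Solving yields:
  a_s_2 = 271/444
  a_s_3 = 69/148
  a_s_4 = 347/888

Starting state is s_4, so the absorption probability is a_s_4 = 347/888.

Answer: 347/888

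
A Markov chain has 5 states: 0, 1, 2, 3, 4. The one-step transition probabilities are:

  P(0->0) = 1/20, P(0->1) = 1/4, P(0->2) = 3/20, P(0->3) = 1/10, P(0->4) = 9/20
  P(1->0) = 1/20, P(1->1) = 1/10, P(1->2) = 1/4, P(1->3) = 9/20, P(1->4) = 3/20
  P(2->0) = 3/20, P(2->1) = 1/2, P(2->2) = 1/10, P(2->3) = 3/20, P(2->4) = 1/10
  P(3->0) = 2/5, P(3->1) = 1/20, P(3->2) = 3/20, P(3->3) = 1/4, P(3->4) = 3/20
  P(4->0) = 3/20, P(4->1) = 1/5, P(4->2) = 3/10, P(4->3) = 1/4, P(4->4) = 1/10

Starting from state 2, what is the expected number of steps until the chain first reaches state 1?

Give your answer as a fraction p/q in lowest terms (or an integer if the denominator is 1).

Answer: 39530/12873

Derivation:
Let h_i = expected steps to first reach 1 from state i.
Boundary: h_1 = 0.
First-step equations for the other states:
  h_0 = 1 + 1/20*h_0 + 1/4*h_1 + 3/20*h_2 + 1/10*h_3 + 9/20*h_4
  h_2 = 1 + 3/20*h_0 + 1/2*h_1 + 1/10*h_2 + 3/20*h_3 + 1/10*h_4
  h_3 = 1 + 2/5*h_0 + 1/20*h_1 + 3/20*h_2 + 1/4*h_3 + 3/20*h_4
  h_4 = 1 + 3/20*h_0 + 1/5*h_1 + 3/10*h_2 + 1/4*h_3 + 1/10*h_4

Substituting h_1 = 0 and rearranging gives the linear system (I - Q) h = 1:
  [19/20, -3/20, -1/10, -9/20] . (h_0, h_2, h_3, h_4) = 1
  [-3/20, 9/10, -3/20, -1/10] . (h_0, h_2, h_3, h_4) = 1
  [-2/5, -3/20, 3/4, -3/20] . (h_0, h_2, h_3, h_4) = 1
  [-3/20, -3/10, -1/4, 9/10] . (h_0, h_2, h_3, h_4) = 1

Solving yields:
  h_0 = 17320/4291
  h_2 = 39530/12873
  h_3 = 21180/4291
  h_4 = 17930/4291

Starting state is 2, so the expected hitting time is h_2 = 39530/12873.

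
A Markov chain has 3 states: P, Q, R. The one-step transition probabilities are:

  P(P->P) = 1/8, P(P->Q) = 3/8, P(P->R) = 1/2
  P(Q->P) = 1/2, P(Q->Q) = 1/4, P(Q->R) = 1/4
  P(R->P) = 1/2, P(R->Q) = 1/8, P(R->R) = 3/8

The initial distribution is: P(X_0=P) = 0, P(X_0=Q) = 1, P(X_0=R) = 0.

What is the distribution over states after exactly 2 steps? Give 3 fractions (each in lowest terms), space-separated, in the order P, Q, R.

Answer: 5/16 9/32 13/32

Derivation:
Propagating the distribution step by step (d_{t+1} = d_t * P):
d_0 = (P=0, Q=1, R=0)
  d_1[P] = 0*1/8 + 1*1/2 + 0*1/2 = 1/2
  d_1[Q] = 0*3/8 + 1*1/4 + 0*1/8 = 1/4
  d_1[R] = 0*1/2 + 1*1/4 + 0*3/8 = 1/4
d_1 = (P=1/2, Q=1/4, R=1/4)
  d_2[P] = 1/2*1/8 + 1/4*1/2 + 1/4*1/2 = 5/16
  d_2[Q] = 1/2*3/8 + 1/4*1/4 + 1/4*1/8 = 9/32
  d_2[R] = 1/2*1/2 + 1/4*1/4 + 1/4*3/8 = 13/32
d_2 = (P=5/16, Q=9/32, R=13/32)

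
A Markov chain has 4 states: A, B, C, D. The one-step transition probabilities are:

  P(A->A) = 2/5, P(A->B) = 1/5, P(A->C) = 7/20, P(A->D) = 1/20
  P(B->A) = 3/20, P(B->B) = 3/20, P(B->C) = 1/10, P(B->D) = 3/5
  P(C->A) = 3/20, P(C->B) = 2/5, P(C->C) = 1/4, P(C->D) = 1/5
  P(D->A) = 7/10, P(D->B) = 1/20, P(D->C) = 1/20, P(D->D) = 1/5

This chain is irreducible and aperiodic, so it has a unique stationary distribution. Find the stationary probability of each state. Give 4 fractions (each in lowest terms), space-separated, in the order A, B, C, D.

Answer: 112/307 61/307 65/307 69/307

Derivation:
The stationary distribution satisfies pi = pi * P, i.e.:
  pi_A = 2/5*pi_A + 3/20*pi_B + 3/20*pi_C + 7/10*pi_D
  pi_B = 1/5*pi_A + 3/20*pi_B + 2/5*pi_C + 1/20*pi_D
  pi_C = 7/20*pi_A + 1/10*pi_B + 1/4*pi_C + 1/20*pi_D
  pi_D = 1/20*pi_A + 3/5*pi_B + 1/5*pi_C + 1/5*pi_D
with normalization: pi_A + pi_B + pi_C + pi_D = 1.

Using the first 3 balance equations plus normalization, the linear system A*pi = b is:
  [-3/5, 3/20, 3/20, 7/10] . pi = 0
  [1/5, -17/20, 2/5, 1/20] . pi = 0
  [7/20, 1/10, -3/4, 1/20] . pi = 0
  [1, 1, 1, 1] . pi = 1

Solving yields:
  pi_A = 112/307
  pi_B = 61/307
  pi_C = 65/307
  pi_D = 69/307

Verification (pi * P):
  112/307*2/5 + 61/307*3/20 + 65/307*3/20 + 69/307*7/10 = 112/307 = pi_A  (ok)
  112/307*1/5 + 61/307*3/20 + 65/307*2/5 + 69/307*1/20 = 61/307 = pi_B  (ok)
  112/307*7/20 + 61/307*1/10 + 65/307*1/4 + 69/307*1/20 = 65/307 = pi_C  (ok)
  112/307*1/20 + 61/307*3/5 + 65/307*1/5 + 69/307*1/5 = 69/307 = pi_D  (ok)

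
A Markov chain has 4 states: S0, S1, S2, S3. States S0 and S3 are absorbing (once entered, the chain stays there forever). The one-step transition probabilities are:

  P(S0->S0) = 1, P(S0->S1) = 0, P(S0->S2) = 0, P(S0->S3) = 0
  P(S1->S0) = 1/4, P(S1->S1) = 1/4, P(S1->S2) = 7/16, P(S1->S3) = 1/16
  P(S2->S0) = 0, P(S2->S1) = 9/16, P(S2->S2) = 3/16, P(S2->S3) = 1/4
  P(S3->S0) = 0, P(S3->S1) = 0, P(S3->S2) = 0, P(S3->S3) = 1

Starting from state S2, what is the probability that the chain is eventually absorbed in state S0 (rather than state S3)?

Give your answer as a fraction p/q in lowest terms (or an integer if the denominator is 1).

Let a_i = P(absorbed in S0 | start in state i).
Boundary conditions: a_S0 = 1, a_S3 = 0.
For each transient state i, a_i = sum_j P(i->j) * a_j:
  a_S1 = 1/4*a_S0 + 1/4*a_S1 + 7/16*a_S2 + 1/16*a_S3
  a_S2 = 0*a_S0 + 9/16*a_S1 + 3/16*a_S2 + 1/4*a_S3

Substituting a_S0 = 1 and a_S3 = 0, rearrange to (I - Q) a = r where r[i] = P(i -> S0):
  [3/4, -7/16] . (a_S1, a_S2) = 1/4
  [-9/16, 13/16] . (a_S1, a_S2) = 0

Solving yields:
  a_S1 = 52/93
  a_S2 = 12/31

Starting state is S2, so the absorption probability is a_S2 = 12/31.

Answer: 12/31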